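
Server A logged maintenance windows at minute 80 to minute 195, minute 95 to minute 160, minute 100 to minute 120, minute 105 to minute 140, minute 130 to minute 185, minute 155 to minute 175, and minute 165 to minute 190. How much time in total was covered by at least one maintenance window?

Merged: minute 80 to minute 195.
Length: 115 minutes.

115 minutes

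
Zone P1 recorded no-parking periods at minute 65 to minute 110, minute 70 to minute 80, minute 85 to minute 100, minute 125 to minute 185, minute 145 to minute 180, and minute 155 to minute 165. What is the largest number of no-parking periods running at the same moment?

3

Walk the sorted start/end points keeping a running depth.
The depth first hits 3 at minute 155.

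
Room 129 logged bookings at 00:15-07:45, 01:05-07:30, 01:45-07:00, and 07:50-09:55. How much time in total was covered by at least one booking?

Merged: 00:15–07:45, 07:50–09:55.
Lengths: 7 h 30 min + 2 h 5 min = 9 h 35 min.

9 h 35 min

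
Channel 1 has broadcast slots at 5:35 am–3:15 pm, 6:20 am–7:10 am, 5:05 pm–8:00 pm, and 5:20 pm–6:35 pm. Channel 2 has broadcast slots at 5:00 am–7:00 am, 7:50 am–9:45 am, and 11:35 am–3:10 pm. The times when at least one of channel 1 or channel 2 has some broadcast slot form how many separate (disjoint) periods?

First set merges to 5:35 am–3:15 pm, 5:05 pm–8:00 pm.
A ∪ B = 5:00 am–3:15 pm, 5:05 pm–8:00 pm.
That is 2 disjoint pieces.

2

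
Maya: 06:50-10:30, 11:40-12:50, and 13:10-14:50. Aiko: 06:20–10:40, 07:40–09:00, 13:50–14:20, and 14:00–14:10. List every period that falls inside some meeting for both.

06:50–10:30, 13:50–14:20

B, merged: 06:20–10:40, 13:50–14:20.
06:50–10:30 meets the second set on 06:50–10:30.
11:40–12:50: no overlap with the second set.
13:10–14:50 meets the second set on 13:50–14:20.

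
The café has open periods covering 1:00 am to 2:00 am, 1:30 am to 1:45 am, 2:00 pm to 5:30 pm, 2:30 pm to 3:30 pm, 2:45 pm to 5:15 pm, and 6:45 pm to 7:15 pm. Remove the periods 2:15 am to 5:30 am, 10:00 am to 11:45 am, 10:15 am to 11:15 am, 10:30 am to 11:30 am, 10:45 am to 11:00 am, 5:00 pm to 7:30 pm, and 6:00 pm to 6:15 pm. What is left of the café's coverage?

A, merged: 1:00 am-2:00 am, 2:00 pm-5:30 pm, 6:45 pm-7:15 pm.
B, merged: 2:15 am-5:30 am, 10:00 am-11:45 am, 5:00 pm-7:30 pm.
1:00 am-2:00 am: no B overlap → unchanged.
2:00 pm-5:30 pm minus B → 2:00 pm-5:00 pm.
6:45 pm-7:15 pm: fully covered by B → removed.

1:00 am-2:00 am, 2:00 pm-5:00 pm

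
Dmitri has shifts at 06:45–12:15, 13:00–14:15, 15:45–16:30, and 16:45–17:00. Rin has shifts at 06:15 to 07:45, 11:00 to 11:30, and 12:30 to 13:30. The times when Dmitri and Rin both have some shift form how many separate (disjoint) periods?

A ∩ B = 06:45–07:45, 11:00–11:30, 13:00–13:30.
That is 3 disjoint pieces.

3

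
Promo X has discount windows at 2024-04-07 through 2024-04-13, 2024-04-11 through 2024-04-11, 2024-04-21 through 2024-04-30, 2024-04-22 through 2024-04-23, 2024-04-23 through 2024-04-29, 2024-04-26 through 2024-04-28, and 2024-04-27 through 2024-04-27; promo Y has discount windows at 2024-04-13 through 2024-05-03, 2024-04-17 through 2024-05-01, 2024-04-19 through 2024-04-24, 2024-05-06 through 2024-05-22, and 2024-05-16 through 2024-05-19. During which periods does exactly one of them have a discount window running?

2024-04-07 through 2024-04-12, 2024-04-14 through 2024-04-20, 2024-05-01 through 2024-05-03, 2024-05-06 through 2024-05-22

Merge the first list: 2024-04-07 through 2024-04-13, 2024-04-21 through 2024-04-30.
Merge the second list: 2024-04-13 through 2024-05-03, 2024-05-06 through 2024-05-22.
Only in the first: 2024-04-07 through 2024-04-12.
Only in the second: 2024-04-14 through 2024-04-20, 2024-05-01 through 2024-05-03, 2024-05-06 through 2024-05-22.
Together these are the periods covered by exactly one.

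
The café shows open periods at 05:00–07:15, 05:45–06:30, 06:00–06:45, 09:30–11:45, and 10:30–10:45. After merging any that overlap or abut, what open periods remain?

05:00–07:15, 09:30–11:45

05:45–06:30 overlaps/touches 05:00–07:15 → extend to 05:00–07:15.
06:00–06:45 overlaps/touches 05:00–07:15 → extend to 05:00–07:15.
09:30–11:45 is disjoint → start new block.
10:30–10:45 overlaps/touches 09:30–11:45 → extend to 09:30–11:45.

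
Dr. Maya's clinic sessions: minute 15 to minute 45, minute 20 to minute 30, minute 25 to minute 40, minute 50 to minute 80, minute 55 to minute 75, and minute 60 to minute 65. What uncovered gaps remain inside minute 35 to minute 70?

minute 45 to minute 50

Covered (merged): minute 15 to minute 45, minute 50 to minute 80.
Uncovered inside minute 35 to minute 70: minute 45 to minute 50.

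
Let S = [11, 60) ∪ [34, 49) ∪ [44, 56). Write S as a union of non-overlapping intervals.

[34, 49) overlaps/touches [11, 60) → extend to [11, 60).
[44, 56) overlaps/touches [11, 60) → extend to [11, 60).

[11, 60)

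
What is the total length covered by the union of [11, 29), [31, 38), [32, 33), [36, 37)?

25

Merged: [11, 29), [31, 38).
Lengths: 18 + 7 = 25.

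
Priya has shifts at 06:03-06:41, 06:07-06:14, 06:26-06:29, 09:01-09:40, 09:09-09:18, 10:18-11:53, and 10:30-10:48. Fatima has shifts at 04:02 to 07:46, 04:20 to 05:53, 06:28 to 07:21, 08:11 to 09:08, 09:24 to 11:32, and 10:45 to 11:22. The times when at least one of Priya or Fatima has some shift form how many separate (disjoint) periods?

A, merged: 06:03–06:41, 09:01–09:40, 10:18–11:53.
B, merged: 04:02–07:46, 08:11–09:08, 09:24–11:32.
A ∪ B = 04:02–07:46, 08:11–11:53.
That is 2 disjoint pieces.

2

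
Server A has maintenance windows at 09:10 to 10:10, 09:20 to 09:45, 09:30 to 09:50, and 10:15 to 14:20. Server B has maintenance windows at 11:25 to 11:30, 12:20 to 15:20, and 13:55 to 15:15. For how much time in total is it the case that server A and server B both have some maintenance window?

2 h 5 min

First set merges to 09:10-10:10, 10:15-14:20.
Second set merges to 11:25-11:30, 12:20-15:20.
A ∩ B = 11:25-11:30, 12:20-14:20.
Total: 5 min + 2 h = 2 h 5 min.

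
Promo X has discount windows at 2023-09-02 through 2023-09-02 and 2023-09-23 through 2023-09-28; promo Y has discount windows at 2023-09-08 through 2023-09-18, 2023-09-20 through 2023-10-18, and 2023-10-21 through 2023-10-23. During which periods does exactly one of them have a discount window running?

2023-09-02 through 2023-09-02, 2023-09-08 through 2023-09-18, 2023-09-20 through 2023-09-22, 2023-09-29 through 2023-10-18, 2023-10-21 through 2023-10-23

A but not B: 2023-09-02 through 2023-09-02.
B but not A: 2023-09-08 through 2023-09-18, 2023-09-20 through 2023-09-22, 2023-09-29 through 2023-10-18, 2023-10-21 through 2023-10-23.
Combining gives A △ B.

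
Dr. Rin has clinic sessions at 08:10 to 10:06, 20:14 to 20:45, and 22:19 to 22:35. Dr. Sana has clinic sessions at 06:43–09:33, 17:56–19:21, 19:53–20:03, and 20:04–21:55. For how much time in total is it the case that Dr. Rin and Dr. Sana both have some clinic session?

A ∩ B = 08:10-09:33, 20:14-20:45.
Total: 1 h 23 min + 31 min = 1 h 54 min.

1 h 54 min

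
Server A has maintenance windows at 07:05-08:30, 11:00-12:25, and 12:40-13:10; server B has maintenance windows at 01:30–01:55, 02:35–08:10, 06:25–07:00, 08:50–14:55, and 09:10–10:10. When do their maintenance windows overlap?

Merge the second list: 01:30–01:55, 02:35–08:10, 08:50–14:55.
07:05–08:30 meets the second set on 07:05–08:10.
11:00–12:25 meets the second set on 11:00–12:25.
12:40–13:10 meets the second set on 12:40–13:10.

07:05–08:10, 11:00–12:25, 12:40–13:10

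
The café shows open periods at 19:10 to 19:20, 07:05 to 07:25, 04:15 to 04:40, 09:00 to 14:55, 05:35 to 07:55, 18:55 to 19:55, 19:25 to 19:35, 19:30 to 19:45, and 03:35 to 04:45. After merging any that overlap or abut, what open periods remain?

Sort by start: 03:35-04:45, 04:15-04:40, 05:35-07:55, 07:05-07:25, 09:00-14:55, 18:55-19:55, 19:10-19:20, 19:25-19:35, 19:30-19:45.
04:15-04:40 overlaps/touches 03:35-04:45 → extend to 03:35-04:45.
05:35-07:55 is disjoint → start new block.
07:05-07:25 overlaps/touches 05:35-07:55 → extend to 05:35-07:55.
09:00-14:55 is disjoint → start new block.
18:55-19:55 is disjoint → start new block.
19:10-19:20 overlaps/touches 18:55-19:55 → extend to 18:55-19:55.
19:25-19:35 overlaps/touches 18:55-19:55 → extend to 18:55-19:55.
19:30-19:45 overlaps/touches 18:55-19:55 → extend to 18:55-19:55.

03:35-04:45, 05:35-07:55, 09:00-14:55, 18:55-19:55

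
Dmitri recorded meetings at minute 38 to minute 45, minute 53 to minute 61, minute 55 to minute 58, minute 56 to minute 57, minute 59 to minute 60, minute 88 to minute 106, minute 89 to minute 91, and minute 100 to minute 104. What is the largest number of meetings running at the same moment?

Sweep endpoints in order; track running count of active intervals.
Peak of 3 reached at minute 56.

3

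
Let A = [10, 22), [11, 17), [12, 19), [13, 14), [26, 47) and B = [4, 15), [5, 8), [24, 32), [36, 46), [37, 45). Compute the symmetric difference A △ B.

First set merges to [10, 22), [26, 47).
Second set merges to [4, 15), [24, 32), [36, 46).
A \ B = [15, 22), [32, 36), [46, 47).
B \ A = [4, 10), [24, 26).
Union of the two gives the symmetric difference.

[4, 10) ∪ [15, 22) ∪ [24, 26) ∪ [32, 36) ∪ [46, 47)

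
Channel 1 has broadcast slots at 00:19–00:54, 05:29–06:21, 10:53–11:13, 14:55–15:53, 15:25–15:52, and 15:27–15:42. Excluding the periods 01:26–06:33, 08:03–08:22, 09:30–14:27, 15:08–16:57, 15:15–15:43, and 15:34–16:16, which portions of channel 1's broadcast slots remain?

00:19–00:54, 14:55–15:08

Merge the first list: 00:19–00:54, 05:29–06:21, 10:53–11:13, 14:55–15:53.
Merge the second list: 01:26–06:33, 08:03–08:22, 09:30–14:27, 15:08–16:57.
00:19–00:54: no B overlap → unchanged.
05:29–06:21: fully covered by B → removed.
10:53–11:13: fully covered by B → removed.
14:55–15:53 minus B → 14:55–15:08.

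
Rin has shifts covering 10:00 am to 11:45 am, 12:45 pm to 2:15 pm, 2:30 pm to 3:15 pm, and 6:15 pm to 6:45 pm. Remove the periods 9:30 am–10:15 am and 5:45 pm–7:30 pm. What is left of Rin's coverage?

10:15 am-11:45 am, 12:45 pm-2:15 pm, 2:30 pm-3:15 pm

10:00 am-11:45 am with B removed leaves 10:15 am-11:45 am.
12:45 pm-2:15 pm is untouched.
2:30 pm-3:15 pm is untouched.
6:15 pm-6:45 pm lies entirely inside B → drops out.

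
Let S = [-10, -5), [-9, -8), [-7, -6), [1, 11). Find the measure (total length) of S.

15

Merged: [-10, -5), [1, 11).
Lengths: 5 + 10 = 15.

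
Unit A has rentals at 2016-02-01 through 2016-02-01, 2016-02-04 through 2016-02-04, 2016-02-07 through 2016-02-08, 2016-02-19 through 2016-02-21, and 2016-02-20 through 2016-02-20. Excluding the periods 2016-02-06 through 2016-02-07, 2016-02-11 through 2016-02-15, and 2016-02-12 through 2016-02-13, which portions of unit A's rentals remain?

2016-02-01 through 2016-02-01, 2016-02-04 through 2016-02-04, 2016-02-08 through 2016-02-08, 2016-02-19 through 2016-02-21

First set merges to 2016-02-01 through 2016-02-01, 2016-02-04 through 2016-02-04, 2016-02-07 through 2016-02-08, 2016-02-19 through 2016-02-21.
Second set merges to 2016-02-06 through 2016-02-07, 2016-02-11 through 2016-02-15.
2016-02-01 through 2016-02-01 is untouched.
2016-02-04 through 2016-02-04 is untouched.
2016-02-07 through 2016-02-08 with B removed leaves 2016-02-08 through 2016-02-08.
2016-02-19 through 2016-02-21 is untouched.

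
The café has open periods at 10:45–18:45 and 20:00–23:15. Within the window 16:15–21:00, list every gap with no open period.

After merging, the occupied span is 10:45–18:45, 20:00–23:15.
Uncovered inside 16:15–21:00: 18:45–20:00.

18:45–20:00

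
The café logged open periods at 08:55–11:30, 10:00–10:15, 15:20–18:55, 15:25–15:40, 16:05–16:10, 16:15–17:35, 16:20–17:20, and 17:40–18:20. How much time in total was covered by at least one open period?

Merged: 08:55–11:30, 15:20–18:55.
Lengths: 2 h 35 min + 3 h 35 min = 6 h 10 min.

6 h 10 min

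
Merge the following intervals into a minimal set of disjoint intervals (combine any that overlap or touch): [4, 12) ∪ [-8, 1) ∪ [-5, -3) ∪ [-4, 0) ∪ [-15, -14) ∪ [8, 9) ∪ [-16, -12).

[-16, -12) ∪ [-8, 1) ∪ [4, 12)

Sort by start: [-16, -12), [-15, -14), [-8, 1), [-5, -3), [-4, 0), [4, 12), [8, 9).
[-15, -14) overlaps/touches [-16, -12) → extend to [-16, -12).
[-8, 1) is disjoint → start new block.
[-5, -3) overlaps/touches [-8, 1) → extend to [-8, 1).
[-4, 0) overlaps/touches [-8, 1) → extend to [-8, 1).
[4, 12) is disjoint → start new block.
[8, 9) overlaps/touches [4, 12) → extend to [4, 12).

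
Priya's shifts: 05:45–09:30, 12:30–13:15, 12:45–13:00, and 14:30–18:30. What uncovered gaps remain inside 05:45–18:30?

The merged coverage is 05:45-09:30, 12:30-13:15, 14:30-18:30.
Gaps within 05:45-18:30: 09:30-12:30, 13:15-14:30.

09:30-12:30, 13:15-14:30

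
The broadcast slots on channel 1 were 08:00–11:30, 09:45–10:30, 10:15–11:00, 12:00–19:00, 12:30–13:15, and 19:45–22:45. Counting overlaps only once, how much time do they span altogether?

Merged: 08:00–11:30, 12:00–19:00, 19:45–22:45.
Lengths: 3 h 30 min + 7 h + 3 h = 13 h 30 min.

13 h 30 min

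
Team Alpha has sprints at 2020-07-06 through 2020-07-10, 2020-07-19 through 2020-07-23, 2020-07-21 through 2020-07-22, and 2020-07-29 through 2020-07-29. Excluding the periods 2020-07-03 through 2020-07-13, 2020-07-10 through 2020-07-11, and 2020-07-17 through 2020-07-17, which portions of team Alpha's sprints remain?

First set merges to 2020-07-06 through 2020-07-10, 2020-07-19 through 2020-07-23, 2020-07-29 through 2020-07-29.
Second set merges to 2020-07-03 through 2020-07-13, 2020-07-17 through 2020-07-17.
2020-07-06 through 2020-07-10: fully covered by B → removed.
2020-07-19 through 2020-07-23: no B overlap → unchanged.
2020-07-29 through 2020-07-29: no B overlap → unchanged.

2020-07-19 through 2020-07-23, 2020-07-29 through 2020-07-29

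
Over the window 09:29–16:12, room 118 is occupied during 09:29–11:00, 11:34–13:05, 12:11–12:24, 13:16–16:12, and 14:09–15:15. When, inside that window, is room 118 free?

11:00–11:34, 13:05–13:16

The merged coverage is 09:29–11:00, 11:34–13:05, 13:16–16:12.
Uncovered inside 09:29–16:12: 11:00–11:34, 13:05–13:16.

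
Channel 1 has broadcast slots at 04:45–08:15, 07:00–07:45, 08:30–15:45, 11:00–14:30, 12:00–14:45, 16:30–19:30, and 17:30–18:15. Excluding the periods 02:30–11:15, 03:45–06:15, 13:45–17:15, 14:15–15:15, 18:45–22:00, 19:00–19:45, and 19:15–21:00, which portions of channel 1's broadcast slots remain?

11:15–13:45, 17:15–18:45

First set merges to 04:45–08:15, 08:30–15:45, 16:30–19:30.
Second set merges to 02:30–11:15, 13:45–17:15, 18:45–22:00.
04:45–08:15: fully covered by B → removed.
08:30–15:45 minus B → 11:15–13:45.
16:30–19:30 minus B → 17:15–18:45.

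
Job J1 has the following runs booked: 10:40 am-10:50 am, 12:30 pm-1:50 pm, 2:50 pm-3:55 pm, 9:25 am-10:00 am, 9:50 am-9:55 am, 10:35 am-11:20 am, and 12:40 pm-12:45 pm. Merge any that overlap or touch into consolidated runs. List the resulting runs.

Sort by start: 9:25 am–10:00 am, 9:50 am–9:55 am, 10:35 am–11:20 am, 10:40 am–10:50 am, 12:30 pm–1:50 pm, 12:40 pm–12:45 pm, 2:50 pm–3:55 pm.
9:50 am–9:55 am overlaps/touches 9:25 am–10:00 am → extend to 9:25 am–10:00 am.
10:35 am–11:20 am is disjoint → start new block.
10:40 am–10:50 am overlaps/touches 10:35 am–11:20 am → extend to 10:35 am–11:20 am.
12:30 pm–1:50 pm is disjoint → start new block.
12:40 pm–12:45 pm overlaps/touches 12:30 pm–1:50 pm → extend to 12:30 pm–1:50 pm.
2:50 pm–3:55 pm is disjoint → start new block.

9:25 am–10:00 am, 10:35 am–11:20 am, 12:30 pm–1:50 pm, 2:50 pm–3:55 pm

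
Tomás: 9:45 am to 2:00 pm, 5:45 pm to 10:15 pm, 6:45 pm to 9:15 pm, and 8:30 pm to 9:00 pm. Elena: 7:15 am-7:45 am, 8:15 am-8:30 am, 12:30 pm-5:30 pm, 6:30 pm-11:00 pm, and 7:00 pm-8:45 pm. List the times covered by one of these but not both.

7:15 am–7:45 am, 8:15 am–8:30 am, 9:45 am–12:30 pm, 2:00 pm–5:30 pm, 5:45 pm–6:30 pm, 10:15 pm–11:00 pm

A, merged: 9:45 am–2:00 pm, 5:45 pm–10:15 pm.
B, merged: 7:15 am–7:45 am, 8:15 am–8:30 am, 12:30 pm–5:30 pm, 6:30 pm–11:00 pm.
A but not B: 9:45 am–12:30 pm, 5:45 pm–6:30 pm.
B but not A: 7:15 am–7:45 am, 8:15 am–8:30 am, 2:00 pm–5:30 pm, 10:15 pm–11:00 pm.
Combining gives A △ B.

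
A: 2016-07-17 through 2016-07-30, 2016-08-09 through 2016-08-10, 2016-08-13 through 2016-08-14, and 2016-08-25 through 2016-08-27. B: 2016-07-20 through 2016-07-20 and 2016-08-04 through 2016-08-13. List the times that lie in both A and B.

2016-07-20 through 2016-07-20, 2016-08-09 through 2016-08-10, 2016-08-13 through 2016-08-13

2016-07-17 through 2016-07-30 meets the second set on 2016-07-20 through 2016-07-20.
2016-08-09 through 2016-08-10 meets the second set on 2016-08-09 through 2016-08-10.
2016-08-13 through 2016-08-14 meets the second set on 2016-08-13 through 2016-08-13.
2016-08-25 through 2016-08-27: no overlap with the second set.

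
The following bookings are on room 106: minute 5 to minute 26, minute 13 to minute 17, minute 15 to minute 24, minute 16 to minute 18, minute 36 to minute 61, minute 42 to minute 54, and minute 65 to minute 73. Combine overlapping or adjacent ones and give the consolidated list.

minute 13 to minute 17 overlaps/touches minute 5 to minute 26 → extend to minute 5 to minute 26.
minute 15 to minute 24 overlaps/touches minute 5 to minute 26 → extend to minute 5 to minute 26.
minute 16 to minute 18 overlaps/touches minute 5 to minute 26 → extend to minute 5 to minute 26.
minute 36 to minute 61 is disjoint → start new block.
minute 42 to minute 54 overlaps/touches minute 36 to minute 61 → extend to minute 36 to minute 61.
minute 65 to minute 73 is disjoint → start new block.

minute 5 to minute 26, minute 36 to minute 61, minute 65 to minute 73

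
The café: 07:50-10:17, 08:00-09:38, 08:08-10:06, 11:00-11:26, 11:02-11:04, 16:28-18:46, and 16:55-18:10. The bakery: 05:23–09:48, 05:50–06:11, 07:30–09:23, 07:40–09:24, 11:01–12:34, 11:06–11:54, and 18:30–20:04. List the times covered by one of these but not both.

05:23-07:50, 09:48-10:17, 11:00-11:01, 11:26-12:34, 16:28-18:30, 18:46-20:04

A, merged: 07:50-10:17, 11:00-11:26, 16:28-18:46.
B, merged: 05:23-09:48, 11:01-12:34, 18:30-20:04.
A \ B = 09:48-10:17, 11:00-11:01, 16:28-18:30.
B \ A = 05:23-07:50, 11:26-12:34, 18:46-20:04.
Union of the two gives the symmetric difference.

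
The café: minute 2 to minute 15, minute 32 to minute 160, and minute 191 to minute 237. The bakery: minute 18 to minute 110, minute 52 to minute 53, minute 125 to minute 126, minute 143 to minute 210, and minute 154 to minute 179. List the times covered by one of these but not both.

minute 2 to minute 15, minute 18 to minute 32, minute 110 to minute 125, minute 126 to minute 143, minute 160 to minute 191, minute 210 to minute 237

Merge the second list: minute 18 to minute 110, minute 125 to minute 126, minute 143 to minute 210.
A but not B: minute 2 to minute 15, minute 110 to minute 125, minute 126 to minute 143, minute 210 to minute 237.
B but not A: minute 18 to minute 32, minute 160 to minute 191.
Combining gives A △ B.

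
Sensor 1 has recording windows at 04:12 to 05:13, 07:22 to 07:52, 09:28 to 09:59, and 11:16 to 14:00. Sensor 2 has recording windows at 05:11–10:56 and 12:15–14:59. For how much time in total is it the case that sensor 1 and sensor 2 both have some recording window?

2 h 48 min

A ∩ B = 05:11-05:13, 07:22-07:52, 09:28-09:59, 12:15-14:00.
Total: 2 min + 30 min + 31 min + 1 h 45 min = 2 h 48 min.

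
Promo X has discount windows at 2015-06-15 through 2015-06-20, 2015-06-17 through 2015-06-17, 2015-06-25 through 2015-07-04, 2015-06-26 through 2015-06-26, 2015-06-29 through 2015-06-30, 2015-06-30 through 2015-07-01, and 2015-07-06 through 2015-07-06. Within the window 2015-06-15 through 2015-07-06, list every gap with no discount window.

Covered (merged): 2015-06-15 through 2015-06-20, 2015-06-25 through 2015-07-04, 2015-07-06 through 2015-07-06.
Complement within 2015-06-15 through 2015-07-06: 2015-06-21 through 2015-06-24, 2015-07-05 through 2015-07-05.

2015-06-21 through 2015-06-24, 2015-07-05 through 2015-07-05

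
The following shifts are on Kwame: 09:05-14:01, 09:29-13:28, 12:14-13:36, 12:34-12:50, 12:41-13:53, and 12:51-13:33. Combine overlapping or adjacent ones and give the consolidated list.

09:05–14:01

09:29–13:28 overlaps/touches 09:05–14:01 → extend to 09:05–14:01.
12:14–13:36 overlaps/touches 09:05–14:01 → extend to 09:05–14:01.
12:34–12:50 overlaps/touches 09:05–14:01 → extend to 09:05–14:01.
12:41–13:53 overlaps/touches 09:05–14:01 → extend to 09:05–14:01.
12:51–13:33 overlaps/touches 09:05–14:01 → extend to 09:05–14:01.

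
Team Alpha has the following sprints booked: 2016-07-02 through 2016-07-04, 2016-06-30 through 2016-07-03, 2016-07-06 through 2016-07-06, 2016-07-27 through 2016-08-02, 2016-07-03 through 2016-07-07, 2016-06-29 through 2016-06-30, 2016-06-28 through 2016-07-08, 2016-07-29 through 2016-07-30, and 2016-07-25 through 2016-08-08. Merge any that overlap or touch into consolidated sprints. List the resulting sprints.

2016-06-28 through 2016-07-08, 2016-07-25 through 2016-08-08

Sort by start: 2016-06-28 through 2016-07-08, 2016-06-29 through 2016-06-30, 2016-06-30 through 2016-07-03, 2016-07-02 through 2016-07-04, 2016-07-03 through 2016-07-07, 2016-07-06 through 2016-07-06, 2016-07-25 through 2016-08-08, 2016-07-27 through 2016-08-02, 2016-07-29 through 2016-07-30.
2016-06-29 through 2016-06-30 overlaps/touches 2016-06-28 through 2016-07-08 → extend to 2016-06-28 through 2016-07-08.
2016-06-30 through 2016-07-03 overlaps/touches 2016-06-28 through 2016-07-08 → extend to 2016-06-28 through 2016-07-08.
2016-07-02 through 2016-07-04 overlaps/touches 2016-06-28 through 2016-07-08 → extend to 2016-06-28 through 2016-07-08.
2016-07-03 through 2016-07-07 overlaps/touches 2016-06-28 through 2016-07-08 → extend to 2016-06-28 through 2016-07-08.
2016-07-06 through 2016-07-06 overlaps/touches 2016-06-28 through 2016-07-08 → extend to 2016-06-28 through 2016-07-08.
2016-07-25 through 2016-08-08 is disjoint → start new block.
2016-07-27 through 2016-08-02 overlaps/touches 2016-07-25 through 2016-08-08 → extend to 2016-07-25 through 2016-08-08.
2016-07-29 through 2016-07-30 overlaps/touches 2016-07-25 through 2016-08-08 → extend to 2016-07-25 through 2016-08-08.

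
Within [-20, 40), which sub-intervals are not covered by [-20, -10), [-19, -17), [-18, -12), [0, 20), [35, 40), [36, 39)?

[-10, 0) ∪ [20, 35)

After merging, the occupied span is [-20, -10), [0, 20), [35, 40).
Uncovered inside [-20, 40): [-10, 0), [20, 35).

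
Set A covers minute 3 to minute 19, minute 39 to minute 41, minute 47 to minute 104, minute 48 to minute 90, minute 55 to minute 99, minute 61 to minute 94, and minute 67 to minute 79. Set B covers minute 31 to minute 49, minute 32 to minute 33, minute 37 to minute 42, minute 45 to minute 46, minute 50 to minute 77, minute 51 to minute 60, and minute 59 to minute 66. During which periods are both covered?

First set merges to minute 3 to minute 19, minute 39 to minute 41, minute 47 to minute 104.
Second set merges to minute 31 to minute 49, minute 50 to minute 77.
minute 3 to minute 19: no overlap with the second set.
minute 39 to minute 41 meets the second set on minute 39 to minute 41.
minute 47 to minute 104 meets the second set on minute 47 to minute 49, minute 50 to minute 77.

minute 39 to minute 41, minute 47 to minute 49, minute 50 to minute 77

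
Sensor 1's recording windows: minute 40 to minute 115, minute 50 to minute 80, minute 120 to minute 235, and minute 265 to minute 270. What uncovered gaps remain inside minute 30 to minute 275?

Covered (merged): minute 40 to minute 115, minute 120 to minute 235, minute 265 to minute 270.
Uncovered inside minute 30 to minute 275: minute 30 to minute 40, minute 115 to minute 120, minute 235 to minute 265, minute 270 to minute 275.

minute 30 to minute 40, minute 115 to minute 120, minute 235 to minute 265, minute 270 to minute 275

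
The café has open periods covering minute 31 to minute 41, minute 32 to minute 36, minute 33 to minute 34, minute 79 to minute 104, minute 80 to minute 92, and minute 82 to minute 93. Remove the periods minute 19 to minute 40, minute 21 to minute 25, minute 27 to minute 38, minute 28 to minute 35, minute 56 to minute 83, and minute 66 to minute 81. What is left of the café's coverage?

A, merged: minute 31 to minute 41, minute 79 to minute 104.
B, merged: minute 19 to minute 40, minute 56 to minute 83.
minute 31 to minute 41 minus B → minute 40 to minute 41.
minute 79 to minute 104 minus B → minute 83 to minute 104.

minute 40 to minute 41, minute 83 to minute 104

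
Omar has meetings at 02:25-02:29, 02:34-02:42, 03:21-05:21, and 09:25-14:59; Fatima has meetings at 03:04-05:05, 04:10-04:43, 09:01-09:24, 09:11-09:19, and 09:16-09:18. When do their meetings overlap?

Second set merges to 03:04–05:05, 09:01–09:24.
02:25–02:29: no overlap with the second set.
02:34–02:42: no overlap with the second set.
03:21–05:21 meets the second set on 03:21–05:05.
09:25–14:59: no overlap with the second set.

03:21–05:05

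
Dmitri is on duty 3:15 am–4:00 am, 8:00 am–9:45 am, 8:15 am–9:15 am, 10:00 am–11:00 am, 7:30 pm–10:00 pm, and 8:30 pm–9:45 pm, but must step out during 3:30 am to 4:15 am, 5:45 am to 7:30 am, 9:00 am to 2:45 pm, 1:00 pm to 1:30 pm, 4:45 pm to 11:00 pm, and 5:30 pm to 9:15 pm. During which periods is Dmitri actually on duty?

A, merged: 3:15 am–4:00 am, 8:00 am–9:45 am, 10:00 am–11:00 am, 7:30 pm–10:00 pm.
B, merged: 3:30 am–4:15 am, 5:45 am–7:30 am, 9:00 am–2:45 pm, 4:45 pm–11:00 pm.
3:15 am–4:00 am minus B → 3:15 am–3:30 am.
8:00 am–9:45 am minus B → 8:00 am–9:00 am.
10:00 am–11:00 am: fully covered by B → removed.
7:30 pm–10:00 pm: fully covered by B → removed.

3:15 am–3:30 am, 8:00 am–9:00 am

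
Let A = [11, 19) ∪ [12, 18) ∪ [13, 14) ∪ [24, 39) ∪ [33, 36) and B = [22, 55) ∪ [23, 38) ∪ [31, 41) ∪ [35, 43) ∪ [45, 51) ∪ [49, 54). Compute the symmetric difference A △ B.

[11, 19) ∪ [22, 24) ∪ [39, 55)

Merge the first list: [11, 19), [24, 39).
Merge the second list: [22, 55).
A \ B = [11, 19).
B \ A = [22, 24), [39, 55).
Union of the two gives the symmetric difference.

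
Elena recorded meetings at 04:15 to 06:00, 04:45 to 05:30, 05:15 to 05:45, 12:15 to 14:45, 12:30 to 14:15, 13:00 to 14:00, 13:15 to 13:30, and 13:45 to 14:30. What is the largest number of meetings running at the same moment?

4

Sweep endpoints in order; track running count of active intervals.
Peak of 4 reached at 13:15.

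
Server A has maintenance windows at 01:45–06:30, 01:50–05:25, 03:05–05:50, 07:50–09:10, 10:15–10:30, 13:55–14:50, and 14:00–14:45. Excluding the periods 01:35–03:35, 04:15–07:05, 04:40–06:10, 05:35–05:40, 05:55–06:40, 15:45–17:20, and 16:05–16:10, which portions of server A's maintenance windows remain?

A, merged: 01:45-06:30, 07:50-09:10, 10:15-10:30, 13:55-14:50.
B, merged: 01:35-03:35, 04:15-07:05, 15:45-17:20.
01:45-06:30 with B removed leaves 03:35-04:15.
07:50-09:10 is untouched.
10:15-10:30 is untouched.
13:55-14:50 is untouched.

03:35-04:15, 07:50-09:10, 10:15-10:30, 13:55-14:50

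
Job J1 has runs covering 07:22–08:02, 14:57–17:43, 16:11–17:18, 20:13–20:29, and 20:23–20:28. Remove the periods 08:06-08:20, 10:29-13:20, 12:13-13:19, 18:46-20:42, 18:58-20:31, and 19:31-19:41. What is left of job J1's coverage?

First set merges to 07:22-08:02, 14:57-17:43, 20:13-20:29.
Second set merges to 08:06-08:20, 10:29-13:20, 18:46-20:42.
07:22-08:02: no B overlap → unchanged.
14:57-17:43: no B overlap → unchanged.
20:13-20:29: fully covered by B → removed.

07:22-08:02, 14:57-17:43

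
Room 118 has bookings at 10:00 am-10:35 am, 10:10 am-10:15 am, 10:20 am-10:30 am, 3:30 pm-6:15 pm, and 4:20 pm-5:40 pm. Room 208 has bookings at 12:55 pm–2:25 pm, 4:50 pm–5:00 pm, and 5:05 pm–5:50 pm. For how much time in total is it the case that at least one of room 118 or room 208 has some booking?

First set merges to 10:00 am–10:35 am, 3:30 pm–6:15 pm.
A ∪ B = 10:00 am–10:35 am, 12:55 pm–2:25 pm, 3:30 pm–6:15 pm.
Total: 35 min + 1 h 30 min + 2 h 45 min = 4 h 50 min.

4 h 50 min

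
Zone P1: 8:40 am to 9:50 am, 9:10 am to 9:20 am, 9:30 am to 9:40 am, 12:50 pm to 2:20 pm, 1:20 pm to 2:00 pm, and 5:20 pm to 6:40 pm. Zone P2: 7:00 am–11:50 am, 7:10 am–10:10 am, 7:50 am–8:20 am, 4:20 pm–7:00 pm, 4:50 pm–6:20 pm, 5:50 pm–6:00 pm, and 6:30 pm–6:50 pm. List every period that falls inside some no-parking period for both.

A, merged: 8:40 am–9:50 am, 12:50 pm–2:20 pm, 5:20 pm–6:40 pm.
B, merged: 7:00 am–11:50 am, 4:20 pm–7:00 pm.
8:40 am–9:50 am ∩ B → 8:40 am–9:50 am.
12:50 pm–2:20 pm meets no B interval.
5:20 pm–6:40 pm ∩ B → 5:20 pm–6:40 pm.

8:40 am–9:50 am, 5:20 pm–6:40 pm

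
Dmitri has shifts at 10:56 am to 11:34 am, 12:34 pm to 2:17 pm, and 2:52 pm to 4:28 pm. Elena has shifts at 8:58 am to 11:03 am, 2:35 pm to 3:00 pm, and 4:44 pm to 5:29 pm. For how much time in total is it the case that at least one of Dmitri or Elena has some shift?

6 h 57 min

A ∪ B = 8:58 am–11:34 am, 12:34 pm–2:17 pm, 2:35 pm–4:28 pm, 4:44 pm–5:29 pm.
Total: 2 h 36 min + 1 h 43 min + 1 h 53 min + 45 min = 6 h 57 min.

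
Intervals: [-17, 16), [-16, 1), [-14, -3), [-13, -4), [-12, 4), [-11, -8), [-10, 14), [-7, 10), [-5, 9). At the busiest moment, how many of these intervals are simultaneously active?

8

Walk the sorted start/end points keeping a running depth.
The depth first hits 8 at -5.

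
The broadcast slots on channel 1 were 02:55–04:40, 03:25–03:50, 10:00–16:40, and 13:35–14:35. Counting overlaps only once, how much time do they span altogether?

8 h 25 min

Merged: 02:55-04:40, 10:00-16:40.
Lengths: 1 h 45 min + 6 h 40 min = 8 h 25 min.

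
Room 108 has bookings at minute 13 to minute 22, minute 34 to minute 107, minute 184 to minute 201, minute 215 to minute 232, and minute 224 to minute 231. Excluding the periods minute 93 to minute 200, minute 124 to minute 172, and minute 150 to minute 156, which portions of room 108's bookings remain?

First set merges to minute 13 to minute 22, minute 34 to minute 107, minute 184 to minute 201, minute 215 to minute 232.
Second set merges to minute 93 to minute 200.
minute 13 to minute 22: nothing removed.
minute 34 to minute 107 \ B = minute 34 to minute 93.
minute 184 to minute 201 \ B = minute 200 to minute 201.
minute 215 to minute 232: nothing removed.

minute 13 to minute 22, minute 34 to minute 93, minute 200 to minute 201, minute 215 to minute 232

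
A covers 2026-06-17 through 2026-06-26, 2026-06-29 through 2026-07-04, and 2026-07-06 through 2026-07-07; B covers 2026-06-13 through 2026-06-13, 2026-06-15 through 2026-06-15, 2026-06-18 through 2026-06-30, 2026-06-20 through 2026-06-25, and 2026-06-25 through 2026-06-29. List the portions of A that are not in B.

2026-06-17 through 2026-06-17, 2026-07-01 through 2026-07-04, 2026-07-06 through 2026-07-07

Merge the second list: 2026-06-13 through 2026-06-13, 2026-06-15 through 2026-06-15, 2026-06-18 through 2026-06-30.
2026-06-17 through 2026-06-26 \ B = 2026-06-17 through 2026-06-17.
2026-06-29 through 2026-07-04 \ B = 2026-07-01 through 2026-07-04.
2026-07-06 through 2026-07-07: nothing removed.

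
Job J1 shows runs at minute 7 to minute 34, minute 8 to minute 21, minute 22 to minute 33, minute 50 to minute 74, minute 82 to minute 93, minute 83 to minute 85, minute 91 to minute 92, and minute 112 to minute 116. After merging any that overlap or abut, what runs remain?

minute 8 to minute 21 overlaps/touches minute 7 to minute 34 → extend to minute 7 to minute 34.
minute 22 to minute 33 overlaps/touches minute 7 to minute 34 → extend to minute 7 to minute 34.
minute 50 to minute 74 is disjoint → start new block.
minute 82 to minute 93 is disjoint → start new block.
minute 83 to minute 85 overlaps/touches minute 82 to minute 93 → extend to minute 82 to minute 93.
minute 91 to minute 92 overlaps/touches minute 82 to minute 93 → extend to minute 82 to minute 93.
minute 112 to minute 116 is disjoint → start new block.

minute 7 to minute 34, minute 50 to minute 74, minute 82 to minute 93, minute 112 to minute 116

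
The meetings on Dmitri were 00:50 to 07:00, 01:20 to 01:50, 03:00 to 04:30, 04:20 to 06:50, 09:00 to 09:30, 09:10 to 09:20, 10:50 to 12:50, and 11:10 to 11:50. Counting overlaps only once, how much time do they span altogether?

Merged: 00:50–07:00, 09:00–09:30, 10:50–12:50.
Lengths: 6 h 10 min + 30 min + 2 h = 8 h 40 min.

8 h 40 min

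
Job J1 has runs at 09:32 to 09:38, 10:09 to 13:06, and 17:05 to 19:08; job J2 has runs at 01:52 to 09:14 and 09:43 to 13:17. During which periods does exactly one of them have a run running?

Only in the first: 09:32–09:38, 17:05–19:08.
Only in the second: 01:52–09:14, 09:43–10:09, 13:06–13:17.
Together these are the periods covered by exactly one.

01:52–09:14, 09:32–09:38, 09:43–10:09, 13:06–13:17, 17:05–19:08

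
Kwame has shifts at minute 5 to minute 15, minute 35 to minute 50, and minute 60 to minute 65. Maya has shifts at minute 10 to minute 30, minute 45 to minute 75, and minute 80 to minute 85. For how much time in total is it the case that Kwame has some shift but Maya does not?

15 minutes

A \ B = minute 5 to minute 10, minute 35 to minute 45.
Total: 5 minutes + 10 minutes = 15 minutes.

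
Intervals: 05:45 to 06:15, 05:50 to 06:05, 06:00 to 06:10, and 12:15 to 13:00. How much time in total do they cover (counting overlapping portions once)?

Merged: 05:45–06:15, 12:15–13:00.
Lengths: 30 min + 45 min = 1 h 15 min.

1 h 15 min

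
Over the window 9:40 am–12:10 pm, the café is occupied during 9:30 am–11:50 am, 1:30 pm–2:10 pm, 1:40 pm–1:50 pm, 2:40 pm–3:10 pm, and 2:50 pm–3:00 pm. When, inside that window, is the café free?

After merging, the occupied span is 9:30 am–11:50 am, 1:30 pm–2:10 pm, 2:40 pm–3:10 pm.
Complement within 9:40 am–12:10 pm: 11:50 am–12:10 pm.

11:50 am–12:10 pm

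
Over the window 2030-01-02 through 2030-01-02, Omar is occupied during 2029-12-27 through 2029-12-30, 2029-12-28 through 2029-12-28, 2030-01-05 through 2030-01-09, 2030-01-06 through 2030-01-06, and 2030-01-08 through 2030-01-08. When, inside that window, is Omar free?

After merging, the occupied span is 2029-12-27 through 2029-12-30, 2030-01-05 through 2030-01-09.
Complement within 2030-01-02 through 2030-01-02: 2030-01-02 through 2030-01-02.

2030-01-02 through 2030-01-02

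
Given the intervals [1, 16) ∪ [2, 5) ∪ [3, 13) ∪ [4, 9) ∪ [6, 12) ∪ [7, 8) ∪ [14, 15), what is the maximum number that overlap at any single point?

5

Sweep endpoints in order; track running count of active intervals.
Peak of 5 reached at 7.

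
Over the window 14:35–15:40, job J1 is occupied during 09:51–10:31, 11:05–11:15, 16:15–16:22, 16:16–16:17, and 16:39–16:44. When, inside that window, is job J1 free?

14:35–15:40

The merged coverage is 09:51–10:31, 11:05–11:15, 16:15–16:22, 16:39–16:44.
Uncovered inside 14:35–15:40: 14:35–15:40.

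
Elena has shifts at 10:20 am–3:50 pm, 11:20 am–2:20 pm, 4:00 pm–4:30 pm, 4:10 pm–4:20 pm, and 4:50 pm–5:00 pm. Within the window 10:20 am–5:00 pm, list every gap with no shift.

After merging, the occupied span is 10:20 am–3:50 pm, 4:00 pm–4:30 pm, 4:50 pm–5:00 pm.
Uncovered inside 10:20 am–5:00 pm: 3:50 pm–4:00 pm, 4:30 pm–4:50 pm.

3:50 pm–4:00 pm, 4:30 pm–4:50 pm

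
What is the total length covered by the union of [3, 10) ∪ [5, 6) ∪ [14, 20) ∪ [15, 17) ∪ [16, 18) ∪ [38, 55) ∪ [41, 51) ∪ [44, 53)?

Merged: [3, 10), [14, 20), [38, 55).
Lengths: 7 + 6 + 17 = 30.

30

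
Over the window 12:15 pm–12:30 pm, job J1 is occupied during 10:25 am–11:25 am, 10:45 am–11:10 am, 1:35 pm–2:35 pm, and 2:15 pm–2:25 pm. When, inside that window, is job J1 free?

12:15 pm–12:30 pm

After merging, the occupied span is 10:25 am–11:25 am, 1:35 pm–2:35 pm.
Complement within 12:15 pm–12:30 pm: 12:15 pm–12:30 pm.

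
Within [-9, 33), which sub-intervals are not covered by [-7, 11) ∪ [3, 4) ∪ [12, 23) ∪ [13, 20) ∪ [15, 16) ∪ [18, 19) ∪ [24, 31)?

[-9, -7) ∪ [11, 12) ∪ [23, 24) ∪ [31, 33)

The merged coverage is [-7, 11), [12, 23), [24, 31).
Complement within [-9, 33): [-9, -7), [11, 12), [23, 24), [31, 33).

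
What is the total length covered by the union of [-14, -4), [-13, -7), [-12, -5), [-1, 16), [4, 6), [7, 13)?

Merged: [-14, -4), [-1, 16).
Lengths: 10 + 17 = 27.

27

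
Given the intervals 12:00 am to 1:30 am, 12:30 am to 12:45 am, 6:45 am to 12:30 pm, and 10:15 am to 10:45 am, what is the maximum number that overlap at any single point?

2

Walk the sorted start/end points keeping a running depth.
The depth first hits 2 at 12:30 am.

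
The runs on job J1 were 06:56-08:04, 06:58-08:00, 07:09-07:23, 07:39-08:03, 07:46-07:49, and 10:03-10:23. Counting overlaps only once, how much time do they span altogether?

Merged: 06:56–08:04, 10:03–10:23.
Lengths: 1 h 8 min + 20 min = 1 h 28 min.

1 h 28 min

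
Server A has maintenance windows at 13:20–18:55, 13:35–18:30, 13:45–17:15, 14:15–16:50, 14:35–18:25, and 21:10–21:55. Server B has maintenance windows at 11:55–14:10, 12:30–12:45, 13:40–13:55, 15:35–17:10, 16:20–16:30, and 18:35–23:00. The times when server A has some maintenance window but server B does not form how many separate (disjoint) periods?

2

First set merges to 13:20–18:55, 21:10–21:55.
Second set merges to 11:55–14:10, 15:35–17:10, 18:35–23:00.
A \ B = 14:10–15:35, 17:10–18:35.
That is 2 disjoint pieces.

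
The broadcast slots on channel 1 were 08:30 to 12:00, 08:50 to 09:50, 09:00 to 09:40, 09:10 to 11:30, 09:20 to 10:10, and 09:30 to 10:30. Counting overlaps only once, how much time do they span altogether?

3 h 30 min

Merged: 08:30–12:00.
Length: 3 h 30 min.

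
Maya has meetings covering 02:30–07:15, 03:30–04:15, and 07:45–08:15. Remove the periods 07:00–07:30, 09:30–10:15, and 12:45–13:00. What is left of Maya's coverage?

02:30–07:00, 07:45–08:15

Merge the first list: 02:30–07:15, 07:45–08:15.
02:30–07:15 minus B → 02:30–07:00.
07:45–08:15: no B overlap → unchanged.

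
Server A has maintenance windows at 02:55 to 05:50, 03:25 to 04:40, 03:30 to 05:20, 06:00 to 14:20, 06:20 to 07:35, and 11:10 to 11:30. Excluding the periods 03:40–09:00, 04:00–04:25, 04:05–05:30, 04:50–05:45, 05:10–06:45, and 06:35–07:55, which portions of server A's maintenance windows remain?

A, merged: 02:55-05:50, 06:00-14:20.
B, merged: 03:40-09:00.
02:55-05:50 minus B → 02:55-03:40.
06:00-14:20 minus B → 09:00-14:20.

02:55-03:40, 09:00-14:20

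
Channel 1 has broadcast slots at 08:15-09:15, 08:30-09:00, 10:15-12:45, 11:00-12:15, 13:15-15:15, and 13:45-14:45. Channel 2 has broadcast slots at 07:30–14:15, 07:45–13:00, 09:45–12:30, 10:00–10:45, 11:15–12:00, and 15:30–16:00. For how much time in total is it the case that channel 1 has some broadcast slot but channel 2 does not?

A, merged: 08:15-09:15, 10:15-12:45, 13:15-15:15.
B, merged: 07:30-14:15, 15:30-16:00.
A \ B = 14:15-15:15.
Total: 1 h.

1 h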